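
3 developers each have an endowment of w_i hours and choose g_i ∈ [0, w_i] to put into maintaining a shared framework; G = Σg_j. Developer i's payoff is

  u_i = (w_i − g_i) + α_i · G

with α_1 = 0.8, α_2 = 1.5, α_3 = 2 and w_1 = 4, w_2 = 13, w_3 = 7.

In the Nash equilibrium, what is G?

∂u_i/∂g_i = α_i − 1, so developer i contributes w_i if α_i > 1, else 0.
α_i > 1 for i ∈ {2, 3}; NE contributions (0, 13, 7), G = 20.

20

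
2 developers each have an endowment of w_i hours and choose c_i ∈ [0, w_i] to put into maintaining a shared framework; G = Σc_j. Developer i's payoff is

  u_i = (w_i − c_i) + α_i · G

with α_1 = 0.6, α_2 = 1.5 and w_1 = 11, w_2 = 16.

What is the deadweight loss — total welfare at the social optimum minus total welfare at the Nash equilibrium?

12.1

∂u_i/∂c_i = α_i − 1, so developer i contributes w_i if α_i > 1, else 0.
α_i > 1 for i ∈ {2}; NE contributions (0, 16), G = 16.
W^NE = Σw_i − G^NE + (Σα_i)·G^NE = 27 + 1.1·16 = 44.6.
Planner: ∂(Σu_j)/∂c_i = Σα_j − 1 = 1.1 > 0, so everyone contributes w_i; G^SO = 27, W^SO = 27 + 1.1·27 = 56.7.
Deadweight loss = 12.1.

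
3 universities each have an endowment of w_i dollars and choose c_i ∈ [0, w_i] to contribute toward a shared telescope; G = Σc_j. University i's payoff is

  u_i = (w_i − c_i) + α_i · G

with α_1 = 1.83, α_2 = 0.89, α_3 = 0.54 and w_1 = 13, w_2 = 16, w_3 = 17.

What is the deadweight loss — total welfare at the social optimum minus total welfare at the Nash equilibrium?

74.58

∂u_i/∂c_i = α_i − 1, so university i contributes w_i if α_i > 1, else 0.
α_i > 1 for i ∈ {1}; NE contributions (13, 0, 0), G = 13.
W^NE = Σw_i − G^NE + (Σα_i)·G^NE = 46 + 2.26·13 = 75.38.
Planner: ∂(Σu_j)/∂c_i = Σα_j − 1 = 2.26 > 0, so everyone contributes w_i; G^SO = 46, W^SO = 46 + 2.26·46 = 149.96.
Deadweight loss = 74.58.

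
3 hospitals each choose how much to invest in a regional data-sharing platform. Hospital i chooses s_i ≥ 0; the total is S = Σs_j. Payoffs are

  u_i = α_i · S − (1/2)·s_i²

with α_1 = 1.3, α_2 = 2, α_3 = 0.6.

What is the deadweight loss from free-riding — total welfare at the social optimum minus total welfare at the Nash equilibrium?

Hospital i's FOC: ∂u_i/∂s_i = α_i − s_i = 0, so s_i* = α_i.
NE contributions = (1.3, 2, 0.6); S = 3.9.
W^NE = (Σα)·S − ½Σα_i² = 3.9² − ½·6.05 = 12.185.
Planner sets s_i = Σα_j = 3.9 for every i, so S^SO = 3·3.9 = 11.7.
W^SO = (Σα)·S^SO − ½·3·(Σα)² = (3/2)·3.9² = 22.815.
Deadweight loss = W^SO − W^NE = 10.63.

10.63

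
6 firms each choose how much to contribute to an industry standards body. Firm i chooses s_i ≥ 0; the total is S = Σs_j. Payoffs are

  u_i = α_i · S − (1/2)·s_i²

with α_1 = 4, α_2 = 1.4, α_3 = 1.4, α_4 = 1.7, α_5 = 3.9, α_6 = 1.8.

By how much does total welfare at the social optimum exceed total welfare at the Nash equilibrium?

Firm i's FOC: ∂u_i/∂s_i = α_i − s_i = 0, so s_i* = α_i.
NE contributions = (4, 1.4, 1.4, 1.7, 3.9, 1.8); S = 14.2.
W^NE = (Σα)·S − ½Σα_i² = 14.2² − ½·41.26 = 181.01.
Planner sets s_i = Σα_j = 14.2 for every i, so S^SO = 6·14.2 = 85.2.
W^SO = (Σα)·S^SO − ½·6·(Σα)² = (6/2)·14.2² = 604.92.
Deadweight loss = W^SO − W^NE = 423.91.

423.91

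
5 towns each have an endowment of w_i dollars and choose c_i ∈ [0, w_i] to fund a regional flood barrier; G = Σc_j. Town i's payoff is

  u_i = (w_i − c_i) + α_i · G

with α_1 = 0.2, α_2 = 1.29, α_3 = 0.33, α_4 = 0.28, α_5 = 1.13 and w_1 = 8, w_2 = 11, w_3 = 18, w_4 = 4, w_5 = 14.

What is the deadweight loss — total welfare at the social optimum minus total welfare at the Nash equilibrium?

66.9

∂u_i/∂c_i = α_i − 1, so town i contributes w_i if α_i > 1, else 0.
α_i > 1 for i ∈ {2, 5}; NE contributions (0, 11, 0, 0, 14), G = 25.
W^NE = Σw_i − G^NE + (Σα_i)·G^NE = 55 + 2.23·25 = 110.75.
Planner: ∂(Σu_j)/∂c_i = Σα_j − 1 = 2.23 > 0, so everyone contributes w_i; G^SO = 55, W^SO = 55 + 2.23·55 = 177.65.
Deadweight loss = 66.9.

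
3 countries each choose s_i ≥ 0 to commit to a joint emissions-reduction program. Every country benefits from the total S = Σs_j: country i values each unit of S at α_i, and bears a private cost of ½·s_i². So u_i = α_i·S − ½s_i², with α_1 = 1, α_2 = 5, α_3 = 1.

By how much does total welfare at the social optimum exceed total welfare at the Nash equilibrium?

Country i's FOC: ∂u_i/∂s_i = α_i − s_i = 0, so s_i* = α_i.
NE contributions = (1, 5, 1); S = 7.
W^NE = (Σα)·S − ½Σα_i² = 7² − ½·27 = 35.5.
Planner sets s_i = Σα_j = 7 for every i, so S^SO = 3·7 = 21.
W^SO = (Σα)·S^SO − ½·3·(Σα)² = (3/2)·7² = 73.5.
Deadweight loss = W^SO − W^NE = 38.

38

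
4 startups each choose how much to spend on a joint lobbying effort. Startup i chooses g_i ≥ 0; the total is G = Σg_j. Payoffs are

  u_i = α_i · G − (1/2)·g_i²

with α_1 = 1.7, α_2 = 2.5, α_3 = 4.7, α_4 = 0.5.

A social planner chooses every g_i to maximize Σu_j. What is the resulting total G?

37.6

Planner FOC: ∂(Σu_j)/∂g_i = (Σα_j) − g_i = 0, so g_i^SO = Σα_j = 9.4 for every i; G^SO = 37.6.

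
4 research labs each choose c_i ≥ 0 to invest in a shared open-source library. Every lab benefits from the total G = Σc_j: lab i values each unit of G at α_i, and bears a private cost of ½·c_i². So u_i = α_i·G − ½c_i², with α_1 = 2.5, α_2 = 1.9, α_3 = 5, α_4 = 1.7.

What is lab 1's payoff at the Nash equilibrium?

Lab i's FOC: ∂u_i/∂c_i = α_i − c_i = 0, so c_i* = α_i.
NE contributions = (2.5, 1.9, 5, 1.7); G = 11.1.
u_1 = α_1·G − ½·(c_1)² = 2.5·11.1 − ½·2.5² = 24.625.

24.625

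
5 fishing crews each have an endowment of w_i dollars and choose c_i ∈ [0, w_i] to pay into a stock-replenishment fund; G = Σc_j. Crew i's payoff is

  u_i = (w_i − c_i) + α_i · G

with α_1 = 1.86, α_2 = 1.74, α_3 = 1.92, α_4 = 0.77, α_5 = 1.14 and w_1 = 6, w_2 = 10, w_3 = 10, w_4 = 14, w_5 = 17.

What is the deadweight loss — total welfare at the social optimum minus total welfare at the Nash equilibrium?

90.02

∂u_i/∂c_i = α_i − 1, so crew i contributes w_i if α_i > 1, else 0.
α_i > 1 for i ∈ {1, 2, 3, 5}; NE contributions (6, 10, 10, 0, 17), G = 43.
W^NE = Σw_i − G^NE + (Σα_i)·G^NE = 57 + 6.43·43 = 333.49.
Planner: ∂(Σu_j)/∂c_i = Σα_j − 1 = 6.43 > 0, so everyone contributes w_i; G^SO = 57, W^SO = 57 + 6.43·57 = 423.51.
Deadweight loss = 90.02.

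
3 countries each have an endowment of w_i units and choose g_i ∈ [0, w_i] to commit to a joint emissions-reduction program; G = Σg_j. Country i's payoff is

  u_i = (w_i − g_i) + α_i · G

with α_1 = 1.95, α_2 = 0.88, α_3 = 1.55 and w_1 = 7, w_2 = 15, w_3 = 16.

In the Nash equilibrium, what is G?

23

∂u_i/∂g_i = α_i − 1, so country i contributes w_i if α_i > 1, else 0.
α_i > 1 for i ∈ {1, 3}; NE contributions (7, 0, 16), G = 23.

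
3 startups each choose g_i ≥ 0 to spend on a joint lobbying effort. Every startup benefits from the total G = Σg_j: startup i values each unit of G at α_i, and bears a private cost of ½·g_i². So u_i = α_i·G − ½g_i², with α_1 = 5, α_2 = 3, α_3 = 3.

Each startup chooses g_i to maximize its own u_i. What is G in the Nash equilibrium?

Startup i's FOC: ∂u_i/∂g_i = α_i − g_i = 0, so g_i* = α_i.
NE contributions = (5, 3, 3); G = 11.

11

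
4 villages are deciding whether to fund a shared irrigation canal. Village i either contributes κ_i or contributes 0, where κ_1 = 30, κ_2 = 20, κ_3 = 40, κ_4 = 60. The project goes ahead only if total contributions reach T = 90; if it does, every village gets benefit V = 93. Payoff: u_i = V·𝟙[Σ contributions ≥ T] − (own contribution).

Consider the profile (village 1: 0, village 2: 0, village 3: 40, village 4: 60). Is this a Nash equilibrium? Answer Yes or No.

Yes

Total = 100 ≥ 90: provided.
Village 1 (pledges 0, payoff 93): pledging 30 → total 130, payoff 63. No gain.
Village 2 (pledges 0, payoff 93): pledging 20 → total 120, payoff 73. No gain.
Village 3 (pledges 40, payoff 53): dropping to 0 → total 60, payoff 0. No gain.
Village 4 (pledges 60, payoff 33): dropping to 0 → total 40, payoff 0. No gain.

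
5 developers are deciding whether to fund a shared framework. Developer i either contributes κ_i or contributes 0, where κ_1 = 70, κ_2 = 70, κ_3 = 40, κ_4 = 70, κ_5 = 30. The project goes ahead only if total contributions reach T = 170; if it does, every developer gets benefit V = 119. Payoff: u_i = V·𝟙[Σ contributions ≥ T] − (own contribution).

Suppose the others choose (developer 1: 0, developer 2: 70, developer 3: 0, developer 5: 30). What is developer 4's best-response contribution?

70

Others' total = 100. Contributing 70 brings total to 170 ≥ 170: gain V − κ_4 = 49.
Best response: 70.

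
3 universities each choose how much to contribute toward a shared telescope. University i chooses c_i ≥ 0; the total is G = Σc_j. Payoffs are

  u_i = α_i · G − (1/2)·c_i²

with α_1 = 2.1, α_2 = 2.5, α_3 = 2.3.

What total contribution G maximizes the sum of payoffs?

Planner FOC: ∂(Σu_j)/∂c_i = (Σα_j) − c_i = 0, so c_i^SO = Σα_j = 6.9 for every i; G^SO = 20.7.

20.7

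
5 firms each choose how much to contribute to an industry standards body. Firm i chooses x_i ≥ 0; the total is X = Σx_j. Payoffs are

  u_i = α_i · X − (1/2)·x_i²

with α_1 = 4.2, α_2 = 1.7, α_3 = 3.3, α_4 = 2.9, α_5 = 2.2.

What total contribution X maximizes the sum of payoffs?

Planner FOC: ∂(Σu_j)/∂x_i = (Σα_j) − x_i = 0, so x_i^SO = Σα_j = 14.3 for every i; X^SO = 71.5.

71.5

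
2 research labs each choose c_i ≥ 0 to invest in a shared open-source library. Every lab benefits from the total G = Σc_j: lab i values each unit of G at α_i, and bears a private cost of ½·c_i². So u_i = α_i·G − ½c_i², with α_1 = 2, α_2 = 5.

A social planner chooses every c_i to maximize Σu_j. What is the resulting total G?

14

Planner FOC: ∂(Σu_j)/∂c_i = (Σα_j) − c_i = 0, so c_i^SO = Σα_j = 7 for every i; G^SO = 14.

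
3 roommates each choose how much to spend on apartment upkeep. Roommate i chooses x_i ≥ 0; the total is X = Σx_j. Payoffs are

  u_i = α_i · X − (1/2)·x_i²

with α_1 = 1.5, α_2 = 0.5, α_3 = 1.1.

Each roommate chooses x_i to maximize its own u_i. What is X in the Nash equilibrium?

3.1

Roommate i's FOC: ∂u_i/∂x_i = α_i − x_i = 0, so x_i* = α_i.
NE contributions = (1.5, 0.5, 1.1); X = 3.1.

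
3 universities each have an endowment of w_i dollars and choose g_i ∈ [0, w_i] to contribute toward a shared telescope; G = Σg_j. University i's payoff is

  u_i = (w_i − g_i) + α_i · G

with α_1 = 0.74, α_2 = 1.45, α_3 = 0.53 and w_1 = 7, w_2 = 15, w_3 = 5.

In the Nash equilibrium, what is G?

15

∂u_i/∂g_i = α_i − 1, so university i contributes w_i if α_i > 1, else 0.
α_i > 1 for i ∈ {2}; NE contributions (0, 15, 0), G = 15.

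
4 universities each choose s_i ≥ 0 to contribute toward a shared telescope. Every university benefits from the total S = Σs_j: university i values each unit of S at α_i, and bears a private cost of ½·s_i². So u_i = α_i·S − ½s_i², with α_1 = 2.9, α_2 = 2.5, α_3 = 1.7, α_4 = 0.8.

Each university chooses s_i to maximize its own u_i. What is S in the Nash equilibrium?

7.9

University i's FOC: ∂u_i/∂s_i = α_i − s_i = 0, so s_i* = α_i.
NE contributions = (2.9, 2.5, 1.7, 0.8); S = 7.9.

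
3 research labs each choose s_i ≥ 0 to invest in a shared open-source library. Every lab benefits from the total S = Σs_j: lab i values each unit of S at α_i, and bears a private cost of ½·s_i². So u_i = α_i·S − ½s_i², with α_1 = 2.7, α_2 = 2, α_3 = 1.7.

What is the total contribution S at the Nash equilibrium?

6.4

Lab i's FOC: ∂u_i/∂s_i = α_i − s_i = 0, so s_i* = α_i.
NE contributions = (2.7, 2, 1.7); S = 6.4.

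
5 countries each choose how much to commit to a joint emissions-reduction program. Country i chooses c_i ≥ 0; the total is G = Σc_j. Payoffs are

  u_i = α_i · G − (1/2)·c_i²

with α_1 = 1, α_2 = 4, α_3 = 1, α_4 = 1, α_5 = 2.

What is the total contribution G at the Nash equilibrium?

Country i's FOC: ∂u_i/∂c_i = α_i − c_i = 0, so c_i* = α_i.
NE contributions = (1, 4, 1, 1, 2); G = 9.

9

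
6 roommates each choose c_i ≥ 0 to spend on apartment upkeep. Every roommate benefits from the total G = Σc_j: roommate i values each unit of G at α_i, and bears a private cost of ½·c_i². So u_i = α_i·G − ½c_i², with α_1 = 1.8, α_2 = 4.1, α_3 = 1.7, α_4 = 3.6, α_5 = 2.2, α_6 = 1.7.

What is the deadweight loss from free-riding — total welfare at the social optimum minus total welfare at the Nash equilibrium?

477.835

Roommate i's FOC: ∂u_i/∂c_i = α_i − c_i = 0, so c_i* = α_i.
NE contributions = (1.8, 4.1, 1.7, 3.6, 2.2, 1.7); G = 15.1.
W^NE = (Σα)·G − ½Σα_i² = 15.1² − ½·43.63 = 206.195.
Planner sets c_i = Σα_j = 15.1 for every i, so G^SO = 6·15.1 = 90.6.
W^SO = (Σα)·G^SO − ½·6·(Σα)² = (6/2)·15.1² = 684.03.
Deadweight loss = W^SO − W^NE = 477.835.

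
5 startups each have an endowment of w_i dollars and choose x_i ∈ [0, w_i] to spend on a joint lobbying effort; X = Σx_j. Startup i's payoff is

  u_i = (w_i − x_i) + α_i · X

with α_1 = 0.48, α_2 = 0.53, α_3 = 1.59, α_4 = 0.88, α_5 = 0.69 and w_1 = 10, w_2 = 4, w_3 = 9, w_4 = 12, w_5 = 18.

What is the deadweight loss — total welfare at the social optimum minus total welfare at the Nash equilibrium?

139.48

∂u_i/∂x_i = α_i − 1, so startup i contributes w_i if α_i > 1, else 0.
α_i > 1 for i ∈ {3}; NE contributions (0, 0, 9, 0, 0), X = 9.
W^NE = Σw_i − X^NE + (Σα_i)·X^NE = 53 + 3.17·9 = 81.53.
Planner: ∂(Σu_j)/∂x_i = Σα_j − 1 = 3.17 > 0, so everyone contributes w_i; X^SO = 53, W^SO = 53 + 3.17·53 = 221.01.
Deadweight loss = 139.48.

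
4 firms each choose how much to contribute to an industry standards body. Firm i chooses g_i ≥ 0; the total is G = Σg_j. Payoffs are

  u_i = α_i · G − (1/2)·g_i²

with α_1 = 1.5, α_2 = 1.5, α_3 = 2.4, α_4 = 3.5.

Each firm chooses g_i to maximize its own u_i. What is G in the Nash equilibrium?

Firm i's FOC: ∂u_i/∂g_i = α_i − g_i = 0, so g_i* = α_i.
NE contributions = (1.5, 1.5, 2.4, 3.5); G = 8.9.

8.9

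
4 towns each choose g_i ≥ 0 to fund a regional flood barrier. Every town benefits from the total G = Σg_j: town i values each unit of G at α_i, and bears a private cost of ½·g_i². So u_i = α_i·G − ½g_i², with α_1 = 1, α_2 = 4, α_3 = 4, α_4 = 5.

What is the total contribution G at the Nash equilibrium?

14

Town i's FOC: ∂u_i/∂g_i = α_i − g_i = 0, so g_i* = α_i.
NE contributions = (1, 4, 4, 5); G = 14.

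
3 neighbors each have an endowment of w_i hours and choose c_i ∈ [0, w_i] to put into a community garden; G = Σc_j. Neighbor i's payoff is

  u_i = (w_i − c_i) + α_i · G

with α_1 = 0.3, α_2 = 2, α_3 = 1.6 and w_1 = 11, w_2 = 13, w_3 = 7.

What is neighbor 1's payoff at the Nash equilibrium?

17

∂u_i/∂c_i = α_i − 1, so neighbor i contributes w_i if α_i > 1, else 0.
α_i > 1 for i ∈ {2, 3}; NE contributions (0, 13, 7), G = 20.
u_1 = (11 − 0) + 0.3·20 = 17.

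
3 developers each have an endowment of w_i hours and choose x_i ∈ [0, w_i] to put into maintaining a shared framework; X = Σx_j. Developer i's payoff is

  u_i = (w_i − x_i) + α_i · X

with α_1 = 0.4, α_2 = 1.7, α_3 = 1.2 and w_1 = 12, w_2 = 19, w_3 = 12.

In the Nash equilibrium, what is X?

31

∂u_i/∂x_i = α_i − 1, so developer i contributes w_i if α_i > 1, else 0.
α_i > 1 for i ∈ {2, 3}; NE contributions (0, 19, 12), X = 31.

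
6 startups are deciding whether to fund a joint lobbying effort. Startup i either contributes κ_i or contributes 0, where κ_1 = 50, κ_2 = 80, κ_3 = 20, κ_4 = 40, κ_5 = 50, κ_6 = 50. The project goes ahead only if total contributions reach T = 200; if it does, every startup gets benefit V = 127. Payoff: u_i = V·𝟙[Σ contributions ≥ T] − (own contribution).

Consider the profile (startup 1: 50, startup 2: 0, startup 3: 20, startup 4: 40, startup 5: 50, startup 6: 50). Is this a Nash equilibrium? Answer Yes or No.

Yes

Total = 210 ≥ 200: provided.
Startup 1 (pledges 50, payoff 77): dropping to 0 → total 160, payoff 0. No gain.
Startup 2 (pledges 0, payoff 127): pledging 80 → total 290, payoff 47. No gain.
Startup 3 (pledges 20, payoff 107): dropping to 0 → total 190, payoff 0. No gain.
Startup 4 (pledges 40, payoff 87): dropping to 0 → total 170, payoff 0. No gain.
Startup 5 (pledges 50, payoff 77): dropping to 0 → total 160, payoff 0. No gain.
Startup 6 (pledges 50, payoff 77): dropping to 0 → total 160, payoff 0. No gain.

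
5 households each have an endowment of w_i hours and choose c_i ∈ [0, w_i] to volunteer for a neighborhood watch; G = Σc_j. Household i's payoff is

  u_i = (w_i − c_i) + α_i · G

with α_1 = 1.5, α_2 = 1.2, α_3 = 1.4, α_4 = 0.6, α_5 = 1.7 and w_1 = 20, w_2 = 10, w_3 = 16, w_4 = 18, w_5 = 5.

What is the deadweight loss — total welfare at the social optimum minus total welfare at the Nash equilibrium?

∂u_i/∂c_i = α_i − 1, so household i contributes w_i if α_i > 1, else 0.
α_i > 1 for i ∈ {1, 2, 3, 5}; NE contributions (20, 10, 16, 0, 5), G = 51.
W^NE = Σw_i − G^NE + (Σα_i)·G^NE = 69 + 5.4·51 = 344.4.
Planner: ∂(Σu_j)/∂c_i = Σα_j − 1 = 5.4 > 0, so everyone contributes w_i; G^SO = 69, W^SO = 69 + 5.4·69 = 441.6.
Deadweight loss = 97.2.

97.2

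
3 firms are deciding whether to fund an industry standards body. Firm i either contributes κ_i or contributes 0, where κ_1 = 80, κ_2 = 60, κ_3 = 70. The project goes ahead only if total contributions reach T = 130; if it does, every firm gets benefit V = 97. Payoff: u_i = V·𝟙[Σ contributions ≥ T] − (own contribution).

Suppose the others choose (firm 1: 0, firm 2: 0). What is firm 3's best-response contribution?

Others' total = 0. Even contributing 70 gives 70 < 130: no benefit either way.
Best response: 0.

0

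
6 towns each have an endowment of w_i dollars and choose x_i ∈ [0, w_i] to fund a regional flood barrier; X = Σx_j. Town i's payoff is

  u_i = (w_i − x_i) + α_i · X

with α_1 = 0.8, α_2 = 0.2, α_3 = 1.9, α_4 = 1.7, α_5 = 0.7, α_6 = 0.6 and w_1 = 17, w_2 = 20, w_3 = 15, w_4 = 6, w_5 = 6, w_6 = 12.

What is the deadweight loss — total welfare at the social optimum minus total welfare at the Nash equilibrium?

269.5

∂u_i/∂x_i = α_i − 1, so town i contributes w_i if α_i > 1, else 0.
α_i > 1 for i ∈ {3, 4}; NE contributions (0, 0, 15, 6, 0, 0), X = 21.
W^NE = Σw_i − X^NE + (Σα_i)·X^NE = 76 + 4.9·21 = 178.9.
Planner: ∂(Σu_j)/∂x_i = Σα_j − 1 = 4.9 > 0, so everyone contributes w_i; X^SO = 76, W^SO = 76 + 4.9·76 = 448.4.
Deadweight loss = 269.5.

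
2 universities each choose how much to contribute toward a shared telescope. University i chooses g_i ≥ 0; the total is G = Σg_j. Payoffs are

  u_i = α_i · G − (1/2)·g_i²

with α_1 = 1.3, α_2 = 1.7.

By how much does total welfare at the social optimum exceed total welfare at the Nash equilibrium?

University i's FOC: ∂u_i/∂g_i = α_i − g_i = 0, so g_i* = α_i.
NE contributions = (1.3, 1.7); G = 3.
W^NE = (Σα)·G − ½Σα_i² = 3² − ½·4.58 = 6.71.
Planner sets g_i = Σα_j = 3 for every i, so G^SO = 2·3 = 6.
W^SO = (Σα)·G^SO − ½·2·(Σα)² = (2/2)·3² = 9.
Deadweight loss = W^SO − W^NE = 2.29.

2.29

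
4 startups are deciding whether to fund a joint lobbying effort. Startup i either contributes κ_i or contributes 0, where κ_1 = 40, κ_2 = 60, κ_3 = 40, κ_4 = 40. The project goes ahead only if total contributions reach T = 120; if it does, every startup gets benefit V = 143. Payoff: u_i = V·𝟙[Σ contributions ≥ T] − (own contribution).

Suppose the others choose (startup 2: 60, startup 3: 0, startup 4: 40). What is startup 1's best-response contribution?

40

Others' total = 100. Contributing 40 brings total to 140 ≥ 120: gain V − κ_1 = 103.
Best response: 40.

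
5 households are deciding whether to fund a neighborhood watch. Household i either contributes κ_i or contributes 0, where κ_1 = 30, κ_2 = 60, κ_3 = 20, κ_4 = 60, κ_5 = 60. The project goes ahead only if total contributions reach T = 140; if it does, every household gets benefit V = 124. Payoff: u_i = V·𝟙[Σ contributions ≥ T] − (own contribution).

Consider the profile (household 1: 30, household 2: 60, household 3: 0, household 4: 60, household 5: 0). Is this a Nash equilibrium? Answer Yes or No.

Total = 150 ≥ 140: provided.
Household 1 (pledges 30, payoff 94): dropping to 0 → total 120, payoff 0. No gain.
Household 2 (pledges 60, payoff 64): dropping to 0 → total 90, payoff 0. No gain.
Household 3 (pledges 0, payoff 124): pledging 20 → total 170, payoff 104. No gain.
Household 4 (pledges 60, payoff 64): dropping to 0 → total 90, payoff 0. No gain.
Household 5 (pledges 0, payoff 124): pledging 60 → total 210, payoff 64. No gain.

Yes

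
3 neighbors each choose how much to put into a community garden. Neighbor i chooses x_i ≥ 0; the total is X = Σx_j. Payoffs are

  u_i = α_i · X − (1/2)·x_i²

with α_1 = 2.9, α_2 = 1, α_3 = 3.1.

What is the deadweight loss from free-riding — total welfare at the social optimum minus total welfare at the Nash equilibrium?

34.01

Neighbor i's FOC: ∂u_i/∂x_i = α_i − x_i = 0, so x_i* = α_i.
NE contributions = (2.9, 1, 3.1); X = 7.
W^NE = (Σα)·X − ½Σα_i² = 7² − ½·19.02 = 39.49.
Planner sets x_i = Σα_j = 7 for every i, so X^SO = 3·7 = 21.
W^SO = (Σα)·X^SO − ½·3·(Σα)² = (3/2)·7² = 73.5.
Deadweight loss = W^SO − W^NE = 34.01.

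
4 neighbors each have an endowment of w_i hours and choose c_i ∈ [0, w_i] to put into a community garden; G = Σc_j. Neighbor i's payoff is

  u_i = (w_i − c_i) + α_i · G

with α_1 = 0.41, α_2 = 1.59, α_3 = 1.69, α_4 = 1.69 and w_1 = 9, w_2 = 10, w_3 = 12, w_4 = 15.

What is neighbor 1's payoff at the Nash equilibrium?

∂u_i/∂c_i = α_i − 1, so neighbor i contributes w_i if α_i > 1, else 0.
α_i > 1 for i ∈ {2, 3, 4}; NE contributions (0, 10, 12, 15), G = 37.
u_1 = (9 − 0) + 0.41·37 = 24.17.

24.17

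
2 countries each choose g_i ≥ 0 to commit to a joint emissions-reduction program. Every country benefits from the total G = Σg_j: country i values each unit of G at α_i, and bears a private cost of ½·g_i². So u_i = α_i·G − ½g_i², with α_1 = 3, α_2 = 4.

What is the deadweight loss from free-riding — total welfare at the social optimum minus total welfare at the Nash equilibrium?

Country i's FOC: ∂u_i/∂g_i = α_i − g_i = 0, so g_i* = α_i.
NE contributions = (3, 4); G = 7.
W^NE = (Σα)·G − ½Σα_i² = 7² − ½·25 = 36.5.
Planner sets g_i = Σα_j = 7 for every i, so G^SO = 2·7 = 14.
W^SO = (Σα)·G^SO − ½·2·(Σα)² = (2/2)·7² = 49.
Deadweight loss = W^SO − W^NE = 12.5.

12.5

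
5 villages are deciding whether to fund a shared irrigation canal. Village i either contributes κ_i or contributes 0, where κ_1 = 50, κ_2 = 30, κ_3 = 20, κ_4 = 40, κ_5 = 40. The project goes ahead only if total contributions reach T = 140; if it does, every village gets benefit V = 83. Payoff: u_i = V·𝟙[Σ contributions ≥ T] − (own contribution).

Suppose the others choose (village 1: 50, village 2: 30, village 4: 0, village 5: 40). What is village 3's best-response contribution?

Others' total = 120. Contributing 20 brings total to 140 ≥ 140: gain V − κ_3 = 63.
Best response: 20.

20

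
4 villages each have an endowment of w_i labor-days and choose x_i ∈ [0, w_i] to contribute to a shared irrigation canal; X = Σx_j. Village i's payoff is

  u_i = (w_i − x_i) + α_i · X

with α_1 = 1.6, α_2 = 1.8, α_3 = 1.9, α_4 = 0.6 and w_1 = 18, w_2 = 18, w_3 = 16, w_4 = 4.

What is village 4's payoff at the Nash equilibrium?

∂u_i/∂x_i = α_i − 1, so village i contributes w_i if α_i > 1, else 0.
α_i > 1 for i ∈ {1, 2, 3}; NE contributions (18, 18, 16, 0), X = 52.
u_4 = (4 − 0) + 0.6·52 = 35.2.

35.2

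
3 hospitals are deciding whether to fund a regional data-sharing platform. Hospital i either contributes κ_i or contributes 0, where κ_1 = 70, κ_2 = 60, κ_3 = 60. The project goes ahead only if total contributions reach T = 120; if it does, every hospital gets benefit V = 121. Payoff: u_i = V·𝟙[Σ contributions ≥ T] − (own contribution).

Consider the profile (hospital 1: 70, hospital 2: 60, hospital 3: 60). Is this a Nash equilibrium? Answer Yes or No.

No

Total = 190 ≥ 120: provided.
Hospital 1 (pledges 70, payoff 51): dropping to 0 → total 120, payoff 121. Profitable deviation.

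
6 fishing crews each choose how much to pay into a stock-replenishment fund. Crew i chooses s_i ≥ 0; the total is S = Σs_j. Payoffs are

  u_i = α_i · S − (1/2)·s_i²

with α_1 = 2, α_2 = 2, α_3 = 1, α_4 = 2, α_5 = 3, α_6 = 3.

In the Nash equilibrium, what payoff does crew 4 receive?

Crew i's FOC: ∂u_i/∂s_i = α_i − s_i = 0, so s_i* = α_i.
NE contributions = (2, 2, 1, 2, 3, 3); S = 13.
u_4 = α_4·S − ½·(s_4)² = 2·13 − ½·2² = 24.

24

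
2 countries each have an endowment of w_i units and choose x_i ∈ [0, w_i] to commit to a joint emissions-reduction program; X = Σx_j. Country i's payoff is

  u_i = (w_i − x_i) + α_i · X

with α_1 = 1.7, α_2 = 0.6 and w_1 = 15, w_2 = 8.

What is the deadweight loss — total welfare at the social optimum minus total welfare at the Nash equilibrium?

∂u_i/∂x_i = α_i − 1, so country i contributes w_i if α_i > 1, else 0.
α_i > 1 for i ∈ {1}; NE contributions (15, 0), X = 15.
W^NE = Σw_i − X^NE + (Σα_i)·X^NE = 23 + 1.3·15 = 42.5.
Planner: ∂(Σu_j)/∂x_i = Σα_j − 1 = 1.3 > 0, so everyone contributes w_i; X^SO = 23, W^SO = 23 + 1.3·23 = 52.9.
Deadweight loss = 10.4.

10.4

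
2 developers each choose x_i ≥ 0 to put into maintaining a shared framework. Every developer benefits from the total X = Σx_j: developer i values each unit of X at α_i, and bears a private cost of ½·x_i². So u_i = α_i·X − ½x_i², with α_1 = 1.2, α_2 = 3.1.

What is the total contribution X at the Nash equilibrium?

Developer i's FOC: ∂u_i/∂x_i = α_i − x_i = 0, so x_i* = α_i.
NE contributions = (1.2, 3.1); X = 4.3.

4.3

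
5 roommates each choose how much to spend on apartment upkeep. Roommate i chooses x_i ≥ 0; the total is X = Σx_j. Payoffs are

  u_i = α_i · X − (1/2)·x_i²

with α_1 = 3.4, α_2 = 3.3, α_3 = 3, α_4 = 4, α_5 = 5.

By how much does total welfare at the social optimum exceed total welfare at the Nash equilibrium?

Roommate i's FOC: ∂u_i/∂x_i = α_i − x_i = 0, so x_i* = α_i.
NE contributions = (3.4, 3.3, 3, 4, 5); X = 18.7.
W^NE = (Σα)·X − ½Σα_i² = 18.7² − ½·72.45 = 313.465.
Planner sets x_i = Σα_j = 18.7 for every i, so X^SO = 5·18.7 = 93.5.
W^SO = (Σα)·X^SO − ½·5·(Σα)² = (5/2)·18.7² = 874.225.
Deadweight loss = W^SO − W^NE = 560.76.

560.76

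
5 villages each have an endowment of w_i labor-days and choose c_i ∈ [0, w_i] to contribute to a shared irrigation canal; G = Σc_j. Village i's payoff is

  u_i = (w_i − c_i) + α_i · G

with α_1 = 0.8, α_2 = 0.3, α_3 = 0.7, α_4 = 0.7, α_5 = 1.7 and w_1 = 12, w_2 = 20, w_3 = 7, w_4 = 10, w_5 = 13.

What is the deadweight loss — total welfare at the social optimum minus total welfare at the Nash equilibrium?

156.8

∂u_i/∂c_i = α_i − 1, so village i contributes w_i if α_i > 1, else 0.
α_i > 1 for i ∈ {5}; NE contributions (0, 0, 0, 0, 13), G = 13.
W^NE = Σw_i − G^NE + (Σα_i)·G^NE = 62 + 3.2·13 = 103.6.
Planner: ∂(Σu_j)/∂c_i = Σα_j − 1 = 3.2 > 0, so everyone contributes w_i; G^SO = 62, W^SO = 62 + 3.2·62 = 260.4.
Deadweight loss = 156.8.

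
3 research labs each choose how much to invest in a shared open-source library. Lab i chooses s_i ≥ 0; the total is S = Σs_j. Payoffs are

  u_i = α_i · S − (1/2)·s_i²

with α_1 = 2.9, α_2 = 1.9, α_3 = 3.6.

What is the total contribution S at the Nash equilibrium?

Lab i's FOC: ∂u_i/∂s_i = α_i − s_i = 0, so s_i* = α_i.
NE contributions = (2.9, 1.9, 3.6); S = 8.4.

8.4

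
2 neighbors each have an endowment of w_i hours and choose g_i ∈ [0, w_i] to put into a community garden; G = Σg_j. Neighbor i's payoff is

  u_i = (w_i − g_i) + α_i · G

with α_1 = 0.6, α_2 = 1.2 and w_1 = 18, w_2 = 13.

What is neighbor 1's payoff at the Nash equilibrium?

25.8

∂u_i/∂g_i = α_i − 1, so neighbor i contributes w_i if α_i > 1, else 0.
α_i > 1 for i ∈ {2}; NE contributions (0, 13), G = 13.
u_1 = (18 − 0) + 0.6·13 = 25.8.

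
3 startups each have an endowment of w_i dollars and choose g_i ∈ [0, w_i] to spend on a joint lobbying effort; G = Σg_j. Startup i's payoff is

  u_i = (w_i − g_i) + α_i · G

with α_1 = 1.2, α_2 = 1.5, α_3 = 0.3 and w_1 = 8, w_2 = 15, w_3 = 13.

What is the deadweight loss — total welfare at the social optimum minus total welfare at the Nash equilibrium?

26

∂u_i/∂g_i = α_i − 1, so startup i contributes w_i if α_i > 1, else 0.
α_i > 1 for i ∈ {1, 2}; NE contributions (8, 15, 0), G = 23.
W^NE = Σw_i − G^NE + (Σα_i)·G^NE = 36 + 2·23 = 82.
Planner: ∂(Σu_j)/∂g_i = Σα_j − 1 = 2 > 0, so everyone contributes w_i; G^SO = 36, W^SO = 36 + 2·36 = 108.
Deadweight loss = 26.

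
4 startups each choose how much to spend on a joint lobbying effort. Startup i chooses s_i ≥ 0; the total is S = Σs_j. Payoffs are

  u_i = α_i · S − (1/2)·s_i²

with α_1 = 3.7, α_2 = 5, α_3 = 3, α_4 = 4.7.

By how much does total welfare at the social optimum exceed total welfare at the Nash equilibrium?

303.85

Startup i's FOC: ∂u_i/∂s_i = α_i − s_i = 0, so s_i* = α_i.
NE contributions = (3.7, 5, 3, 4.7); S = 16.4.
W^NE = (Σα)·S − ½Σα_i² = 16.4² − ½·69.78 = 234.07.
Planner sets s_i = Σα_j = 16.4 for every i, so S^SO = 4·16.4 = 65.6.
W^SO = (Σα)·S^SO − ½·4·(Σα)² = (4/2)·16.4² = 537.92.
Deadweight loss = W^SO − W^NE = 303.85.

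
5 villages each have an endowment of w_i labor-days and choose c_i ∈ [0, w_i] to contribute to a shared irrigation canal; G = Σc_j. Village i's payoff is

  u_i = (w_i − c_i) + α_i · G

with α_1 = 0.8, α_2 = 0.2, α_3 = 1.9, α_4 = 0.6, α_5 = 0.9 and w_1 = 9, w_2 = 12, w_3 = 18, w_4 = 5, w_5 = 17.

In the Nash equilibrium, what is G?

∂u_i/∂c_i = α_i − 1, so village i contributes w_i if α_i > 1, else 0.
α_i > 1 for i ∈ {3}; NE contributions (0, 0, 18, 0, 0), G = 18.

18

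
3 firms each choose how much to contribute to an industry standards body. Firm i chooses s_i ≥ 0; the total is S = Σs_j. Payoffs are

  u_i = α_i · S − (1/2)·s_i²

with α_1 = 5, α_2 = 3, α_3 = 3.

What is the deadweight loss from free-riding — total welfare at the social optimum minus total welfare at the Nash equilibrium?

82

Firm i's FOC: ∂u_i/∂s_i = α_i − s_i = 0, so s_i* = α_i.
NE contributions = (5, 3, 3); S = 11.
W^NE = (Σα)·S − ½Σα_i² = 11² − ½·43 = 99.5.
Planner sets s_i = Σα_j = 11 for every i, so S^SO = 3·11 = 33.
W^SO = (Σα)·S^SO − ½·3·(Σα)² = (3/2)·11² = 181.5.
Deadweight loss = W^SO − W^NE = 82.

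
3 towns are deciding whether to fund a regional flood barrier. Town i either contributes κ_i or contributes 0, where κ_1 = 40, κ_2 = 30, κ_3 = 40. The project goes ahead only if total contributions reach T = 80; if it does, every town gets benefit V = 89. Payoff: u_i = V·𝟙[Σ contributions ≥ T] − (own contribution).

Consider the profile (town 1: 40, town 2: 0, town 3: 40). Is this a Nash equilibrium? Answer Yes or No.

Yes

Total = 80 ≥ 80: provided.
Town 1 (pledges 40, payoff 49): dropping to 0 → total 40, payoff 0. No gain.
Town 2 (pledges 0, payoff 89): pledging 30 → total 110, payoff 59. No gain.
Town 3 (pledges 40, payoff 49): dropping to 0 → total 40, payoff 0. No gain.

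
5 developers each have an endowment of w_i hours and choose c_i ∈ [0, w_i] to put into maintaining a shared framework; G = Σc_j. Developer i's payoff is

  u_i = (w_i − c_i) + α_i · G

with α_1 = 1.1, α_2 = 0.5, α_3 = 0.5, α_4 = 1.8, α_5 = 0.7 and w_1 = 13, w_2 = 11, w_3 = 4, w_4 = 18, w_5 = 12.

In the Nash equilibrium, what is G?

∂u_i/∂c_i = α_i − 1, so developer i contributes w_i if α_i > 1, else 0.
α_i > 1 for i ∈ {1, 4}; NE contributions (13, 0, 0, 18, 0), G = 31.

31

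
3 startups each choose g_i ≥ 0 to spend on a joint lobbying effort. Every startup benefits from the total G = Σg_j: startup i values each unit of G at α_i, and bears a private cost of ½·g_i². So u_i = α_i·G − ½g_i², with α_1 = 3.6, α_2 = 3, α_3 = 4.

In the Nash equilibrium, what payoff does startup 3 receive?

34.4

Startup i's FOC: ∂u_i/∂g_i = α_i − g_i = 0, so g_i* = α_i.
NE contributions = (3.6, 3, 4); G = 10.6.
u_3 = α_3·G − ½·(g_3)² = 4·10.6 − ½·4² = 34.4.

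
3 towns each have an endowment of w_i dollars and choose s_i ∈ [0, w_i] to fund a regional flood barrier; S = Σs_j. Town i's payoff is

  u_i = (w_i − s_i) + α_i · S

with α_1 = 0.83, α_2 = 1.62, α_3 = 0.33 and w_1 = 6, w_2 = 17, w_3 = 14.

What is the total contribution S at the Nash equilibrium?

17

∂u_i/∂s_i = α_i − 1, so town i contributes w_i if α_i > 1, else 0.
α_i > 1 for i ∈ {2}; NE contributions (0, 17, 0), S = 17.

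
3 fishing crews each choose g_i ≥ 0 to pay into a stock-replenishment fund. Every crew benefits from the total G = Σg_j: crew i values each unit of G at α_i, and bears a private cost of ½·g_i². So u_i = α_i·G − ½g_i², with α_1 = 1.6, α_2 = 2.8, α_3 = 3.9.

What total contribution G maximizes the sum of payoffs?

24.9

Planner FOC: ∂(Σu_j)/∂g_i = (Σα_j) − g_i = 0, so g_i^SO = Σα_j = 8.3 for every i; G^SO = 24.9.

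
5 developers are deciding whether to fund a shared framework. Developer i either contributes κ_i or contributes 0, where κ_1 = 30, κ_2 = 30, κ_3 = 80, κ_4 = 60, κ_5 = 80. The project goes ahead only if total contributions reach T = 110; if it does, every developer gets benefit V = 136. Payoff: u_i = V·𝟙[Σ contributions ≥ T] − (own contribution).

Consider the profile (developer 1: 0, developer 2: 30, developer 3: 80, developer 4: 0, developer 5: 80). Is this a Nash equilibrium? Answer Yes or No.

Total = 190 ≥ 110: provided.
Developer 1 (pledges 0, payoff 136): pledging 30 → total 220, payoff 106. No gain.
Developer 2 (pledges 30, payoff 106): dropping to 0 → total 160, payoff 136. Profitable deviation.

No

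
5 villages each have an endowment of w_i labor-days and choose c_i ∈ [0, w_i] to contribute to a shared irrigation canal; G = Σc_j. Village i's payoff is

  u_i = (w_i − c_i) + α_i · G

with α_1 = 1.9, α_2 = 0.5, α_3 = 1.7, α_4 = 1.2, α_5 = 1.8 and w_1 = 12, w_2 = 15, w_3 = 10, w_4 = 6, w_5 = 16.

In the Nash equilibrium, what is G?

∂u_i/∂c_i = α_i − 1, so village i contributes w_i if α_i > 1, else 0.
α_i > 1 for i ∈ {1, 3, 4, 5}; NE contributions (12, 0, 10, 6, 16), G = 44.

44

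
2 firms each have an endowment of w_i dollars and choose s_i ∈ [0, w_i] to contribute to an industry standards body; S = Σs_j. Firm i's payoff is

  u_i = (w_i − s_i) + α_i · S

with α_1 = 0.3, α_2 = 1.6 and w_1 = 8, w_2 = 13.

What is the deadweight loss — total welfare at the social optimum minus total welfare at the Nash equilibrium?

∂u_i/∂s_i = α_i − 1, so firm i contributes w_i if α_i > 1, else 0.
α_i > 1 for i ∈ {2}; NE contributions (0, 13), S = 13.
W^NE = Σw_i − S^NE + (Σα_i)·S^NE = 21 + 0.9·13 = 32.7.
Planner: ∂(Σu_j)/∂s_i = Σα_j − 1 = 0.9 > 0, so everyone contributes w_i; S^SO = 21, W^SO = 21 + 0.9·21 = 39.9.
Deadweight loss = 7.2.

7.2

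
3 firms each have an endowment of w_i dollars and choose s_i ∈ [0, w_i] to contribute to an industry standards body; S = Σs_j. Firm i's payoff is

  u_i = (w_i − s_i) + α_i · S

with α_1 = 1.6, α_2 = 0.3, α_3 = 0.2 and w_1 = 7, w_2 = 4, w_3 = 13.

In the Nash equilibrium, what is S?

7

∂u_i/∂s_i = α_i − 1, so firm i contributes w_i if α_i > 1, else 0.
α_i > 1 for i ∈ {1}; NE contributions (7, 0, 0), S = 7.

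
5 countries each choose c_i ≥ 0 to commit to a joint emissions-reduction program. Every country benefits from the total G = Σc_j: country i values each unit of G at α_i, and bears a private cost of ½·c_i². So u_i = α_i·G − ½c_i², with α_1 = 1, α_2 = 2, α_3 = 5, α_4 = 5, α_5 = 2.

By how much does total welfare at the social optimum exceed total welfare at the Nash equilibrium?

Country i's FOC: ∂u_i/∂c_i = α_i − c_i = 0, so c_i* = α_i.
NE contributions = (1, 2, 5, 5, 2); G = 15.
W^NE = (Σα)·G − ½Σα_i² = 15² − ½·59 = 195.5.
Planner sets c_i = Σα_j = 15 for every i, so G^SO = 5·15 = 75.
W^SO = (Σα)·G^SO − ½·5·(Σα)² = (5/2)·15² = 562.5.
Deadweight loss = W^SO − W^NE = 367.

367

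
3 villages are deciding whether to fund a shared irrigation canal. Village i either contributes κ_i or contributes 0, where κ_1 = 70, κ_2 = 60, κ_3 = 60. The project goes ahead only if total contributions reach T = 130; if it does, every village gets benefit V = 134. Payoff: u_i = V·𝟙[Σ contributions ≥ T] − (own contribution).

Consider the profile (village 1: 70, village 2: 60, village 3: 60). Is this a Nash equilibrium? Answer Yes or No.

Total = 190 ≥ 130: provided.
Village 1 (pledges 70, payoff 64): dropping to 0 → total 120, payoff 0. No gain.
Village 2 (pledges 60, payoff 74): dropping to 0 → total 130, payoff 134. Profitable deviation.

No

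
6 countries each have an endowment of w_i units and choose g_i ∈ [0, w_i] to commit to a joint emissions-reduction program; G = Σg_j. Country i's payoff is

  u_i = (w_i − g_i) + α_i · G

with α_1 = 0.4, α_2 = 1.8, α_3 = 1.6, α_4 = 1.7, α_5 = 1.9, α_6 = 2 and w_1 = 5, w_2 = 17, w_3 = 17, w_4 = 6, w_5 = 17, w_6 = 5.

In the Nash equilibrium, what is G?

∂u_i/∂g_i = α_i − 1, so country i contributes w_i if α_i > 1, else 0.
α_i > 1 for i ∈ {2, 3, 4, 5, 6}; NE contributions (0, 17, 17, 6, 17, 5), G = 62.

62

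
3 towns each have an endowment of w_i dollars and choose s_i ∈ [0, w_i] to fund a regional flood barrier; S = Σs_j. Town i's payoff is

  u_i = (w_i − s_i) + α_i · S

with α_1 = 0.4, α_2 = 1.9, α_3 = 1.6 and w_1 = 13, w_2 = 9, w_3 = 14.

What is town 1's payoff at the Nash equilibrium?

22.2

∂u_i/∂s_i = α_i − 1, so town i contributes w_i if α_i > 1, else 0.
α_i > 1 for i ∈ {2, 3}; NE contributions (0, 9, 14), S = 23.
u_1 = (13 − 0) + 0.4·23 = 22.2.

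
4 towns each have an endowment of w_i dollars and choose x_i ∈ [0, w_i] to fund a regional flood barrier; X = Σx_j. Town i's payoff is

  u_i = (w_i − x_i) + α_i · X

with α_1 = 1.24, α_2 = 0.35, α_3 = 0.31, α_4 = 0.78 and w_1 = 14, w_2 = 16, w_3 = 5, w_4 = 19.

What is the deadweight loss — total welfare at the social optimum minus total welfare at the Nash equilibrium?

67.2

∂u_i/∂x_i = α_i − 1, so town i contributes w_i if α_i > 1, else 0.
α_i > 1 for i ∈ {1}; NE contributions (14, 0, 0, 0), X = 14.
W^NE = Σw_i − X^NE + (Σα_i)·X^NE = 54 + 1.68·14 = 77.52.
Planner: ∂(Σu_j)/∂x_i = Σα_j − 1 = 1.68 > 0, so everyone contributes w_i; X^SO = 54, W^SO = 54 + 1.68·54 = 144.72.
Deadweight loss = 67.2.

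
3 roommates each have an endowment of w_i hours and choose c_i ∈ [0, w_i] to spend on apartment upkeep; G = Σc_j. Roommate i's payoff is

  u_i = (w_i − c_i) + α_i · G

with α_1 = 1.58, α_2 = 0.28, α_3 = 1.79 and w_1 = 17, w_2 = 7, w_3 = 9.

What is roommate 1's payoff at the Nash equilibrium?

∂u_i/∂c_i = α_i − 1, so roommate i contributes w_i if α_i > 1, else 0.
α_i > 1 for i ∈ {1, 3}; NE contributions (17, 0, 9), G = 26.
u_1 = (17 − 17) + 1.58·26 = 41.08.

41.08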